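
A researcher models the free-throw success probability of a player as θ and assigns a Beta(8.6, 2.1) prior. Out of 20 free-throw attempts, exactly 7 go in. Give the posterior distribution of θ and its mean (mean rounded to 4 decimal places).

Observing 7 successes and 13 failures updates Beta(8.6, 2.1) by adding the success and failure counts to the two shape parameters: α = 8.6+7 = 15.6, β = 2.1+13 = 15.1.
Posterior mean = α/(α+β) = 15.6/30.7 = 0.5081.

Posterior: Beta(15.6, 15.1); mean ≈ 0.5081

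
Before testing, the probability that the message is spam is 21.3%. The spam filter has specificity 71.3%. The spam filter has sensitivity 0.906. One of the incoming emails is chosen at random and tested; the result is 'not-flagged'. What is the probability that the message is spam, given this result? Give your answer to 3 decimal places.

Let H be the event that the message is spam. P(H) = 0.213, so P(¬H) = 0.787. With E the 'not-flagged' result, P(E|H) = 0.094 and P(E|¬H) = 0.713.
P(E) = 0.094·0.213 + 0.713·0.787 = 0.020022 + 0.56113 = 0.58115.
By Bayes' theorem, P(H|E) = 0.020022 / 0.58115 = 0.034.

P(H | E) ≈ 0.034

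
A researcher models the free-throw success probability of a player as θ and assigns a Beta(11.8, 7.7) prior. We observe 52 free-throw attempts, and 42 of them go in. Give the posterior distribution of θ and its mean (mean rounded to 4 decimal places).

The binomial likelihood is conjugate to the Beta prior: with 42 successes and 10 failures, the posterior is Beta(11.8+42, 7.7+10) = Beta(53.8, 17.7).
E[θ | data] = 53.8/(53.8+17.7) = 0.7524.

Posterior: Beta(53.8, 17.7); mean ≈ 0.7524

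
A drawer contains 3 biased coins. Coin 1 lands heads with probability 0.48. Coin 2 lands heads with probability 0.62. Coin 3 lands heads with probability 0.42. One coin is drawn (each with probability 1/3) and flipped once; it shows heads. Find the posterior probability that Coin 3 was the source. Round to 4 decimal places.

Posterior probability ≈ 0.2763

Tabulate prior·likelihood by source: [1] prior 0.333333, lik 0.48, product 0.1600; [2] prior 0.333333, lik 0.62, product 0.2067; [3] prior 0.333333, lik 0.42, product 0.1400.
Normalizing constant = 0.50667; the posterior for Coin 3 is its product over the sum, 0.1400/0.50667 = 0.2763.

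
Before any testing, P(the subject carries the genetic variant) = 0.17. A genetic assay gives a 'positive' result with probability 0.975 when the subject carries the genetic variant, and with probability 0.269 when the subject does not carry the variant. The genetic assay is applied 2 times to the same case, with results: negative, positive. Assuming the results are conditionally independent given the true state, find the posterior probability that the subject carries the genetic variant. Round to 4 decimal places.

Posterior P(H) ≈ 0.0248

Let H be the event that the subject carries the genetic variant; start with P(H) = 0.17. P('positive'|H) = 0.975, P('positive'|¬H) = 0.269.
Update on result 1 ('negative'): P(H) ← 0.025·0.1700 / (0.025·0.1700 + 0.731·0.8300) = 0.0042500/0.61098 = 0.0070.
Update on result 2 ('positive'): P(H) ← 0.975·0.0070 / (0.975·0.0070 + 0.269·0.9930) = 0.0067821/0.27391 = 0.0248.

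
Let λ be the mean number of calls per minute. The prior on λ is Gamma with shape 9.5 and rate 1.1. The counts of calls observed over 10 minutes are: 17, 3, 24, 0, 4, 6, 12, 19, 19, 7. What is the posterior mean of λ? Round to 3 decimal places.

Total count ∑xᵢ = 111 over n = 10 minutes.
Gamma is conjugate to the Poisson likelihood: posterior is Gamma(shape = 9.5+111 = 120.5, rate = 1.1+10 = 11.1).
E[λ | data] = 120.5/11.1 = 10.856.

Posterior mean ≈ 10.856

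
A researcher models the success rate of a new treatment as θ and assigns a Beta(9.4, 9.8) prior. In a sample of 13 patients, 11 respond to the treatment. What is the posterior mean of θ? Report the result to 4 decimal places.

Observing 11 successes and 2 failures updates Beta(9.4, 9.8) by adding the success and failure counts to the two shape parameters: α = 9.4+11 = 20.4, β = 9.8+2 = 11.8.
E[θ | data] = 20.4/(20.4+11.8) = 0.6335.

Posterior mean ≈ 0.6335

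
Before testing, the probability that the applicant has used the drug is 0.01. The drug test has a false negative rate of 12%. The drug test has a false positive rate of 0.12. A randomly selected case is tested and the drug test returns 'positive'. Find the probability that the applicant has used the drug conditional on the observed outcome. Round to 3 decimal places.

P(H | E) ≈ 0.069

Write H for 'the applicant has used the drug'. Prior odds H:¬H = 0.01/0.99 = 0.010101. For the 'positive' outcome, the likelihood ratio is 0.88/0.12 = 7.3333.
Posterior odds = 0.010101 × 7.3333 = 0.074074, so P(H|E) = 0.074074/(1+0.074074) = 0.069.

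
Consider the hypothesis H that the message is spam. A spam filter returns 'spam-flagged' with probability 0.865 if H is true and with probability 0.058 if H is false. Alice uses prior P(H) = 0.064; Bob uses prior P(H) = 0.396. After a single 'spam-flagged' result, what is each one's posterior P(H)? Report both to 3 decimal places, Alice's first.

P('+'|H) = 0.865, P('+'|¬H) = 0.058.
Alice: numerator 0.865·0.064 = 0.055360; evidence = 0.055360+0.058·0.936 = 0.10965; posterior = 0.505.
Bob: numerator 0.865·0.396 = 0.34254; evidence = 0.34254+0.058·0.604 = 0.37757; posterior = 0.907.

Alice: 0.505; Bob: 0.907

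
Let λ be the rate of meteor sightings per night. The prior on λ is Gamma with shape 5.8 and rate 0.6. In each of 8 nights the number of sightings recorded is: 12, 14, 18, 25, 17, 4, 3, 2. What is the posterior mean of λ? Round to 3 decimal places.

Posterior mean ≈ 11.721

Total count ∑xᵢ = 95 over n = 8 nights.
Gamma is conjugate to the Poisson likelihood: posterior is Gamma(shape = 5.8+95 = 100.8, rate = 0.6+8 = 8.6).
Posterior mean = shape/rate = 100.8/8.6 = 11.721.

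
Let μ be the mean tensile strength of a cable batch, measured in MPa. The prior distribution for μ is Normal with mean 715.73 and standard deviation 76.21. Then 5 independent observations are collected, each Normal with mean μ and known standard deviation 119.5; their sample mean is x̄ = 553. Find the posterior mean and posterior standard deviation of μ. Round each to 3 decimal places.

Prior precision 1/τ₀² = 1/76.21² = 0.00017218; data precision n/σ² = 5/119.5² = 0.00035013.
Posterior precision = 0.00017218 + 0.00035013 = 0.00052231, giving posterior SD = 1/√0.00052231 = 43.756.
Posterior mean = (0.00017218·715.73 + 0.00035013·553) / 0.00052231 = 606.643.

Posterior mean ≈ 606.643; posterior SD ≈ 43.756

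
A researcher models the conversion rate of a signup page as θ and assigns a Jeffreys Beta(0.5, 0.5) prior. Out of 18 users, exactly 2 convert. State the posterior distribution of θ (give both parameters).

Observing 2 successes and 16 failures updates Beta(0.5, 0.5) by adding the success and failure counts to the two shape parameters: α = 0.5+2 = 2.5, β = 0.5+16 = 16.5.

Posterior: Beta(2.5, 16.5)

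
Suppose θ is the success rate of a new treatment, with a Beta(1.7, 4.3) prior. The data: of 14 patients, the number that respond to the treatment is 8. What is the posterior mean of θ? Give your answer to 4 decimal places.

Posterior mean ≈ 0.4850

Observing 8 successes and 6 failures updates Beta(1.7, 4.3) by adding the success and failure counts to the two shape parameters: α = 1.7+8 = 9.7, β = 4.3+6 = 10.3.
Posterior mean = α/(α+β) = 9.7/20 = 0.4850.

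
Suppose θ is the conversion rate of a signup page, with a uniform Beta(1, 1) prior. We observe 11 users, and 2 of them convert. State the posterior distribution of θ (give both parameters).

The binomial likelihood is conjugate to the Beta prior: with 2 successes and 9 failures, the posterior is Beta(1+2, 1+9) = Beta(3, 10).

Posterior: Beta(3, 10)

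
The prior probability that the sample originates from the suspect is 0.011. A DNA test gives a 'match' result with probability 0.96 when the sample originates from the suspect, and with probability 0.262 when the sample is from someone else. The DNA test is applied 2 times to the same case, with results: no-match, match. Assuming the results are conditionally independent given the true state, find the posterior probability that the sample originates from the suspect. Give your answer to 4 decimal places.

Posterior P(H) ≈ 0.0022

With H the event that the sample originates from the suspect, the joint likelihood of the observed sequence is P(data|H) = 0.04·0.96 = 0.038400 and P(data|¬H) = 0.738·0.262 = 0.19336.
Bayes: P(H|data) = 0.011·0.038400 / (0.011·0.038400 + 0.989·0.19336) = 0.00042240/0.19165 = 0.0022.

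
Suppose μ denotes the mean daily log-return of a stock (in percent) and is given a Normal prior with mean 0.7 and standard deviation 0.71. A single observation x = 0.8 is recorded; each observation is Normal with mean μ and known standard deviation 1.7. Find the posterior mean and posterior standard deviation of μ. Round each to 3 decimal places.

Posterior mean ≈ 0.715; posterior SD ≈ 0.655

Prior precision 1/τ₀² = 1/0.71² = 1.98373; data precision n/σ² = 1/1.7² = 0.346021.
Posterior precision = 1.98373 + 0.346021 = 2.32975, giving posterior SD = 1/√2.32975 = 0.655.
Posterior mean = (1.98373·0.7 + 0.346021·0.8) / 2.32975 = 0.715.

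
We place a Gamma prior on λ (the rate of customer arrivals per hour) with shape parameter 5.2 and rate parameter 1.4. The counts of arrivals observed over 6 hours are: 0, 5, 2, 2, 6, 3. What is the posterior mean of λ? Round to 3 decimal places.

Total count ∑xᵢ = 18 over n = 6 hours.
Gamma is conjugate to the Poisson likelihood: posterior is Gamma(shape = 5.2+18 = 23.2, rate = 1.4+6 = 7.4).
Posterior mean = shape/rate = 23.2/7.4 = 3.135.

Posterior mean ≈ 3.135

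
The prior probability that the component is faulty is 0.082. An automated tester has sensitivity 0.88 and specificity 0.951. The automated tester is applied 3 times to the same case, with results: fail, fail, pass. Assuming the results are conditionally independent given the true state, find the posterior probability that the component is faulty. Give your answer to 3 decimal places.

With H the event that the component is faulty, the joint likelihood of the observed sequence is P(data|H) = 0.88·0.88·0.12 = 0.092928 and P(data|¬H) = 0.049·0.049·0.951 = 0.0022834.
Bayes: P(H|data) = 0.082·0.092928 / (0.082·0.092928 + 0.918·0.0022834) = 0.0076201/0.0097162 = 0.7843.

Posterior P(H) ≈ 0.784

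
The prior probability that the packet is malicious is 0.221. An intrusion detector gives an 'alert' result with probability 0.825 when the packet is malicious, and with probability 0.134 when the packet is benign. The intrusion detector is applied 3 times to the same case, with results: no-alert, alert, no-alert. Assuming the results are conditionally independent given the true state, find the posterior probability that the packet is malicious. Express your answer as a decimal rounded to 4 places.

Posterior P(H) ≈ 0.0666

With H the event that the packet is malicious, the joint likelihood of the observed sequence is P(data|H) = 0.175·0.825·0.175 = 0.025266 and P(data|¬H) = 0.866·0.134·0.866 = 0.10049.
Bayes: P(H|data) = 0.221·0.025266 / (0.221·0.025266 + 0.779·0.10049) = 0.0055837/0.083869 = 0.0666.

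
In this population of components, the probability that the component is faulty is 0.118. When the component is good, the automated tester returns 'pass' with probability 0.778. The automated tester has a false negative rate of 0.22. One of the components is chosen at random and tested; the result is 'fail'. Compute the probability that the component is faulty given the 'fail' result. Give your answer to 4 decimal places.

P(H | E) ≈ 0.3198

Write H for 'the component is faulty'. Prior odds H:¬H = 0.118/0.882 = 0.13379. For the 'fail' outcome, the likelihood ratio is 0.78/0.222 = 3.5135.
Posterior odds = 0.13379 × 3.5135 = 0.47006, so P(H|E) = 0.47006/(1+0.47006) = 0.3198.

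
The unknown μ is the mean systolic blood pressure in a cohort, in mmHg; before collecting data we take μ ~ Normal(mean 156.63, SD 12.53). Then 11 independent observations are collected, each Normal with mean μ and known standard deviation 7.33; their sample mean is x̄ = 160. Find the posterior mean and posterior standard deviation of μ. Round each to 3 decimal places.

With known σ, the Normal prior is conjugate. Weight on the data is w = (n/σ²)/(n/σ² + 1/τ₀²) = 0.204732/(0.204732+0.00636939) = 0.96983.
Posterior mean = w·x̄ + (1−w)·μ₀ = 0.96983·160 + 0.030172·156.63 = 159.898. Posterior variance = 1/(0.204732+0.00636939) = 4.73707, so SD = 2.176.

Posterior mean ≈ 159.898; posterior SD ≈ 2.176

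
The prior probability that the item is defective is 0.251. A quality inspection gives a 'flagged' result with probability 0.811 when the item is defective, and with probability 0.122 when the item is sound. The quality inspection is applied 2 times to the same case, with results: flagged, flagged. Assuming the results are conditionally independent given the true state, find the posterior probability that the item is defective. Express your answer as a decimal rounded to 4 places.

With H the event that the item is defective, the joint likelihood of the observed sequence is P(data|H) = 0.811·0.811 = 0.65772 and P(data|¬H) = 0.122·0.122 = 0.014884.
Bayes: P(H|data) = 0.251·0.65772 / (0.251·0.65772 + 0.749·0.014884) = 0.16509/0.17624 = 0.9367.

Posterior P(H) ≈ 0.9367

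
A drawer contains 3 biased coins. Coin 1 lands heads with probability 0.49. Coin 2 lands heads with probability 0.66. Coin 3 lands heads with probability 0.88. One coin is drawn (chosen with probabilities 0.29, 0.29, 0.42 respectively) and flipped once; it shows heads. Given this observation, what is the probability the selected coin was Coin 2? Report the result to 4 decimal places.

Posterior probability ≈ 0.2722

Tabulate prior·likelihood by source: [1] prior 0.29, lik 0.49, product 0.1421; [2] prior 0.29, lik 0.66, product 0.1914; [3] prior 0.42, lik 0.88, product 0.3696.
Normalizing constant = 0.70310; the posterior for Coin 2 is its product over the sum, 0.1914/0.70310 = 0.2722.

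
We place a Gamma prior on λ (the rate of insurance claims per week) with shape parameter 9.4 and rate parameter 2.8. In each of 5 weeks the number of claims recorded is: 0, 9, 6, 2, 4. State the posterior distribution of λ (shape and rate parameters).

Posterior: Gamma(shape=30.4, rate=7.8)

Total count ∑xᵢ = 21 over n = 5 weeks.
Gamma is conjugate to the Poisson likelihood: posterior is Gamma(shape = 9.4+21 = 30.4, rate = 2.8+5 = 7.8).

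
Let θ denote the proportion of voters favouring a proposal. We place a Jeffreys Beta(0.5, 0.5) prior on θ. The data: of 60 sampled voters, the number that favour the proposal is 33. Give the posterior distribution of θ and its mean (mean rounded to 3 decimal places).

Observing 33 successes and 27 failures updates Beta(0.5, 0.5) by adding the success and failure counts to the two shape parameters: α = 0.5+33 = 33.5, β = 0.5+27 = 27.5.
Posterior mean = α/(α+β) = 33.5/61 = 0.549.

Posterior: Beta(33.5, 27.5); mean ≈ 0.549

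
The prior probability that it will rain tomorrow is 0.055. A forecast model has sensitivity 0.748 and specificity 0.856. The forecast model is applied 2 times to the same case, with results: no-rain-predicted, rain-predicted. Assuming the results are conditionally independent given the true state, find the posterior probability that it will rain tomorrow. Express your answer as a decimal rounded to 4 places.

Let H be the event that it will rain tomorrow; start with P(H) = 0.055. P('rain-predicted'|H) = 0.748, P('rain-predicted'|¬H) = 0.144.
Update on result 1 ('no-rain-predicted'): P(H) ← 0.252·0.0550 / (0.252·0.0550 + 0.856·0.9450) = 0.013860/0.82278 = 0.0168.
Update on result 2 ('rain-predicted'): P(H) ← 0.748·0.0168 / (0.748·0.0168 + 0.144·0.9832) = 0.012600/0.15417 = 0.0817.

Posterior P(H) ≈ 0.0817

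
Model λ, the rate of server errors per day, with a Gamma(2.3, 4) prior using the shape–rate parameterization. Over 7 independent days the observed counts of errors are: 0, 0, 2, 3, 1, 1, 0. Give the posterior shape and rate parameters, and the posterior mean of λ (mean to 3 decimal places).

Posterior: Gamma(shape=9.3, rate=11); mean ≈ 0.845

Total count ∑xᵢ = 7 over n = 7 days.
Gamma is conjugate to the Poisson likelihood: posterior is Gamma(shape = 2.3+7 = 9.3, rate = 4+7 = 11).
Posterior mean = shape/rate = 9.3/11 = 0.845.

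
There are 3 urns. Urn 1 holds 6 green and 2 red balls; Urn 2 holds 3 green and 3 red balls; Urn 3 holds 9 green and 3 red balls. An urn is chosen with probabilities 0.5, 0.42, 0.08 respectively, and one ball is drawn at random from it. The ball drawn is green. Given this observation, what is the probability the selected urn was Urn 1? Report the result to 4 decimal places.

Posterior probability ≈ 0.5814

Tabulate prior·likelihood by source: [1] prior 0.5, lik 0.75, product 0.3750; [2] prior 0.42, lik 0.5, product 0.2100; [3] prior 0.08, lik 0.75, product 0.06000.
Normalizing constant = 0.64500; the posterior for Urn 1 is its product over the sum, 0.3750/0.64500 = 0.5814.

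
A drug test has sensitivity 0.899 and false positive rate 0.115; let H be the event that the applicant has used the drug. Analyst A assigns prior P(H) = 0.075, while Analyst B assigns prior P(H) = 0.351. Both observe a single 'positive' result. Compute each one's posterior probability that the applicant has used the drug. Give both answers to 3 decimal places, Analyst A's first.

The likelihood ratio for a 'positive' result is 0.899/0.115 = 7.8174.
Analyst A: prior odds 0.075/0.925 = 0.081081; posterior odds 0.63384; posterior probability 0.388.
Analyst B: prior odds 0.351/0.649 = 0.54083; posterior odds 4.2279; posterior probability 0.809.

Analyst A: 0.388; Analyst B: 0.809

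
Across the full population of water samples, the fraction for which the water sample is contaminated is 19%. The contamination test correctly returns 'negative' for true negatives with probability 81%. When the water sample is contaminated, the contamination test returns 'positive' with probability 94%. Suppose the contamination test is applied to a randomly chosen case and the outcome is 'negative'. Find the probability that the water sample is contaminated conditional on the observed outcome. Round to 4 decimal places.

P(H | E) ≈ 0.0171

Let H be the event that the water sample is contaminated. P(H) = 0.19, so P(¬H) = 0.81. With E the 'negative' result, P(E|H) = 0.06 and P(E|¬H) = 0.81.
P(E) = 0.06·0.19 + 0.81·0.81 = 0.011400 + 0.65610 = 0.66750.
By Bayes' theorem, P(H|E) = 0.011400 / 0.66750 = 0.0171.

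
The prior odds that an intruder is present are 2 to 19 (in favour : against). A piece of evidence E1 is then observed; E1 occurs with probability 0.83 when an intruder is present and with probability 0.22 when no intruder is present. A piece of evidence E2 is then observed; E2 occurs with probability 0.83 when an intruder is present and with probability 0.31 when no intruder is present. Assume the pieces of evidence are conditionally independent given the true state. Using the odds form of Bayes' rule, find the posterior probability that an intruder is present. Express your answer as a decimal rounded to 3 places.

Prior odds = 2/19 = 0.10526.
Likelihood ratio for E1 = 0.83/0.22 = 3.7727.
Likelihood ratio for E2 = 0.83/0.31 = 2.6774.
Posterior odds = prior odds × LR₁ × LR₂ = 1.0633.
Posterior probability = odds/(1+odds) = 1.0633/2.0633 = 0.515.

Posterior probability ≈ 0.515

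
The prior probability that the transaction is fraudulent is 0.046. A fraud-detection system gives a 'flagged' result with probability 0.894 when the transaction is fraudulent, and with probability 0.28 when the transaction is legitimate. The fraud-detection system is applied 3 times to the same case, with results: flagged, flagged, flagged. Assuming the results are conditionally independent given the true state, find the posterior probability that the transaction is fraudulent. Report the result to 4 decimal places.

Posterior P(H) ≈ 0.6108

Let H be the event that the transaction is fraudulent; start with P(H) = 0.046. P('flagged'|H) = 0.894, P('flagged'|¬H) = 0.28.
Update on result 1 ('flagged'): P(H) ← 0.894·0.0460 / (0.894·0.0460 + 0.28·0.9540) = 0.041124/0.30824 = 0.1334.
Update on result 2 ('flagged'): P(H) ← 0.894·0.1334 / (0.894·0.1334 + 0.28·0.8666) = 0.11927/0.36192 = 0.3296.
Update on result 3 ('flagged'): P(H) ← 0.894·0.3296 / (0.894·0.3296 + 0.28·0.6704) = 0.29462/0.48235 = 0.6108.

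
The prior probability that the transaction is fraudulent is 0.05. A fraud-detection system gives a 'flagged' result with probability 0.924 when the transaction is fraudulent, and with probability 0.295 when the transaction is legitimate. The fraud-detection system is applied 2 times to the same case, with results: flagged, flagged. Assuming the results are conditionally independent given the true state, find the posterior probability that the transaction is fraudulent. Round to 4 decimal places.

With H the event that the transaction is fraudulent, the joint likelihood of the observed sequence is P(data|H) = 0.924·0.924 = 0.85378 and P(data|¬H) = 0.295·0.295 = 0.087025.
Bayes: P(H|data) = 0.05·0.85378 / (0.05·0.85378 + 0.95·0.087025) = 0.042689/0.12536 = 0.3405.

Posterior P(H) ≈ 0.3405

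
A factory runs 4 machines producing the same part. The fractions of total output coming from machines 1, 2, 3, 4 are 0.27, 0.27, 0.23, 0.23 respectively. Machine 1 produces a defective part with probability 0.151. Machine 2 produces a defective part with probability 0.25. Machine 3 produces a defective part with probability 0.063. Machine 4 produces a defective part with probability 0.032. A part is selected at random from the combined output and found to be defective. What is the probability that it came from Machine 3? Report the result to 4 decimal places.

Tabulate prior·likelihood by source: [1] prior 0.27, lik 0.151, product 0.04077; [2] prior 0.27, lik 0.25, product 0.06750; [3] prior 0.23, lik 0.063, product 0.01449; [4] prior 0.23, lik 0.032, product 0.007360.
Normalizing constant = 0.13012; the posterior for Machine 3 is its product over the sum, 0.01449/0.13012 = 0.1114.

Posterior probability ≈ 0.1114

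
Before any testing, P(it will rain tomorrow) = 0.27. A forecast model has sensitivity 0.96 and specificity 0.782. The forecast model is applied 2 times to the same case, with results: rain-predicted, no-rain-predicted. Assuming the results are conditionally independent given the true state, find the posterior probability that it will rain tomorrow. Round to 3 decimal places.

Posterior P(H) ≈ 0.077

Let H be the event that it will rain tomorrow; start with P(H) = 0.27. P('rain-predicted'|H) = 0.96, P('rain-predicted'|¬H) = 0.218.
Update on result 1 ('rain-predicted'): P(H) ← 0.96·0.2700 / (0.96·0.2700 + 0.218·0.7300) = 0.25920/0.41834 = 0.6196.
Update on result 2 ('no-rain-predicted'): P(H) ← 0.04·0.6196 / (0.04·0.6196 + 0.782·0.3804) = 0.024784/0.32226 = 0.0769.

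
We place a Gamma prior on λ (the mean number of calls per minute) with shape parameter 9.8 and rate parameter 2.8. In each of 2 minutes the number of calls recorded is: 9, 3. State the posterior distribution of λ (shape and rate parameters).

Total count ∑xᵢ = 12 over n = 2 minutes.
Gamma is conjugate to the Poisson likelihood: posterior is Gamma(shape = 9.8+12 = 21.8, rate = 2.8+2 = 4.8).

Posterior: Gamma(shape=21.8, rate=4.8)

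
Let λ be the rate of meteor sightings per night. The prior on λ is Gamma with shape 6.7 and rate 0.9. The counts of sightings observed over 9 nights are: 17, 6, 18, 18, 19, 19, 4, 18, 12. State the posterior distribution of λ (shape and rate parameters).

Posterior: Gamma(shape=137.7, rate=9.9)

Total count ∑xᵢ = 131 over n = 9 nights.
Gamma is conjugate to the Poisson likelihood: posterior is Gamma(shape = 6.7+131 = 137.7, rate = 0.9+9 = 9.9).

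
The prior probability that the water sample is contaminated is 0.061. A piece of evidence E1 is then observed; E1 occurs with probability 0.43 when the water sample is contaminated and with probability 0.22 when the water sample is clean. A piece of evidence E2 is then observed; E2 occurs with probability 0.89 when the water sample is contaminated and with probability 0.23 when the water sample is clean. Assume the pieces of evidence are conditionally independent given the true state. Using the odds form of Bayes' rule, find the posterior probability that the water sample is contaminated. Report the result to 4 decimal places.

Prior odds = 0.061/(1−0.061) = 0.064963.
Likelihood ratio for E1 = 0.43/0.22 = 1.9545.
Likelihood ratio for E2 = 0.89/0.23 = 3.8696.
Posterior odds = prior odds × LR₁ × LR₂ = 0.49133.
Posterior probability = odds/(1+odds) = 0.49133/1.4913 = 0.3295.

Posterior probability ≈ 0.3295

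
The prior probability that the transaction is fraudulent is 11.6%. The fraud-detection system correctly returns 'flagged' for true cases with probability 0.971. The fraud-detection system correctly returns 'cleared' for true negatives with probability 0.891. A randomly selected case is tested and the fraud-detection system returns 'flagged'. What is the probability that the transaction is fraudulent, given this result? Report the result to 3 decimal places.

P(H | E) ≈ 0.539

Let H be the event that the transaction is fraudulent. P(H) = 0.116, so P(¬H) = 0.884. With E the 'flagged' result, P(E|H) = 0.971 and P(E|¬H) = 0.109.
P(E) = 0.971·0.116 + 0.109·0.884 = 0.11264 + 0.096356 = 0.20899.
By Bayes' theorem, P(H|E) = 0.11264 / 0.20899 = 0.539.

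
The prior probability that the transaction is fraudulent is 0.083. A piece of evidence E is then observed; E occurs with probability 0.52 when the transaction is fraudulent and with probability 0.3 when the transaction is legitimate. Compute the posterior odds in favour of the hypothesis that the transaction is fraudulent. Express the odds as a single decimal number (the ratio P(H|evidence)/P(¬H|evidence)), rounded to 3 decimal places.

Posterior odds ≈ 0.157

Prior odds = 0.083/(1−0.083) = 0.090513. In log-odds, ln(0.090513) = -2.4023.
Add log likelihood ratio: ln(1.7333) = 0.55005.
Posterior log-odds = -1.8522, so posterior odds = exp(-1.8522) = 0.15689.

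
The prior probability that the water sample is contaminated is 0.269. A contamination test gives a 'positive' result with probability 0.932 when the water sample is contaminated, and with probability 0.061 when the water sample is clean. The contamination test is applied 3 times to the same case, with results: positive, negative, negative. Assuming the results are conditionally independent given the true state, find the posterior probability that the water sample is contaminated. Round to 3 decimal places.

Posterior P(H) ≈ 0.029

Let H be the event that the water sample is contaminated; start with P(H) = 0.269. P('positive'|H) = 0.932, P('positive'|¬H) = 0.061.
Update on result 1 ('positive'): P(H) ← 0.932·0.2690 / (0.932·0.2690 + 0.061·0.7310) = 0.25071/0.29530 = 0.8490.
Update on result 2 ('negative'): P(H) ← 0.068·0.8490 / (0.068·0.8490 + 0.939·0.1510) = 0.057732/0.19952 = 0.2893.
Update on result 3 ('negative'): P(H) ← 0.068·0.2893 / (0.068·0.2893 + 0.939·0.7107) = 0.019676/0.68698 = 0.0286.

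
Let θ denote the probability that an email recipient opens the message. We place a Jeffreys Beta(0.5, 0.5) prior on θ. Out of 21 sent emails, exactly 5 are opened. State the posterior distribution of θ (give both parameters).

Posterior: Beta(5.5, 16.5)

The binomial likelihood is conjugate to the Beta prior: with 5 successes and 16 failures, the posterior is Beta(0.5+5, 0.5+16) = Beta(5.5, 16.5).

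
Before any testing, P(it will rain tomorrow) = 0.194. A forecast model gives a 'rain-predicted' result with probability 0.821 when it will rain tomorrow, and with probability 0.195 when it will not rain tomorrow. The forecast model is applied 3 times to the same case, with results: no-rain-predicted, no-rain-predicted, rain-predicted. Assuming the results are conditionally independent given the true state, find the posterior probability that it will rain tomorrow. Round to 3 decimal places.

With H the event that it will rain tomorrow, the joint likelihood of the observed sequence is P(data|H) = 0.179·0.179·0.821 = 0.026306 and P(data|¬H) = 0.805·0.805·0.195 = 0.12636.
Bayes: P(H|data) = 0.194·0.026306 / (0.194·0.026306 + 0.806·0.12636) = 0.0051033/0.10695 = 0.0477.

Posterior P(H) ≈ 0.048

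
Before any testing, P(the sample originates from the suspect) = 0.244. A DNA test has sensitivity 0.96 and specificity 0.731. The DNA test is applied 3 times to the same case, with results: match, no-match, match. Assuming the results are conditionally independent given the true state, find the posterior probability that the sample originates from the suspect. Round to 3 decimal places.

Posterior P(H) ≈ 0.184

Let H be the event that the sample originates from the suspect; start with P(H) = 0.244. P('match'|H) = 0.96, P('match'|¬H) = 0.269.
Update on result 1 ('match'): P(H) ← 0.96·0.2440 / (0.96·0.2440 + 0.269·0.7560) = 0.23424/0.43760 = 0.5353.
Update on result 2 ('no-match'): P(H) ← 0.04·0.5353 / (0.04·0.5353 + 0.731·0.4647) = 0.021411/0.36112 = 0.0593.
Update on result 3 ('match'): P(H) ← 0.96·0.0593 / (0.96·0.0593 + 0.269·0.9407) = 0.056919/0.30997 = 0.1836.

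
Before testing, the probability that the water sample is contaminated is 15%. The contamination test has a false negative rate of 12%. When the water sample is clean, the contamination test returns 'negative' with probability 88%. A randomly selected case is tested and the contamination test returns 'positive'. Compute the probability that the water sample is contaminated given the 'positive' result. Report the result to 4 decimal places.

Write H for 'the water sample is contaminated'. Prior odds H:¬H = 0.15/0.85 = 0.17647. For the 'positive' outcome, the likelihood ratio is 0.88/0.12 = 7.3333.
Posterior odds = 0.17647 × 7.3333 = 1.2941, so P(H|E) = 1.2941/(1+1.2941) = 0.5641.

P(H | E) ≈ 0.5641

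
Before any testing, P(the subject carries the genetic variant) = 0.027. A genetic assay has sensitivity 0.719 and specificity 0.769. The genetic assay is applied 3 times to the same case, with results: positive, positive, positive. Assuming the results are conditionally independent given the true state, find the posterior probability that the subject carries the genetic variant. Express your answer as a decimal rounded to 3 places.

Posterior P(H) ≈ 0.456

Let H be the event that the subject carries the genetic variant; start with P(H) = 0.027. P('positive'|H) = 0.719, P('positive'|¬H) = 0.231.
Update on result 1 ('positive'): P(H) ← 0.719·0.0270 / (0.719·0.0270 + 0.231·0.9730) = 0.019413/0.24418 = 0.0795.
Update on result 2 ('positive'): P(H) ← 0.719·0.0795 / (0.719·0.0795 + 0.231·0.9205) = 0.057163/0.26980 = 0.2119.
Update on result 3 ('positive'): P(H) ← 0.719·0.2119 / (0.719·0.2119 + 0.231·0.7881) = 0.15234/0.33440 = 0.4556.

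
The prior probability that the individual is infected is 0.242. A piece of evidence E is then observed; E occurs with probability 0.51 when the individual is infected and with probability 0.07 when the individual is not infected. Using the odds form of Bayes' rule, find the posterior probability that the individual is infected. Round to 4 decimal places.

Posterior probability ≈ 0.6993

Prior odds = 0.242/(1−0.242) = 0.31926.
Likelihood ratio for E = 0.51/0.07 = 7.2857.
Posterior odds = prior odds × LR = 2.3260.
Posterior probability = odds/(1+odds) = 2.3260/3.3260 = 0.6993.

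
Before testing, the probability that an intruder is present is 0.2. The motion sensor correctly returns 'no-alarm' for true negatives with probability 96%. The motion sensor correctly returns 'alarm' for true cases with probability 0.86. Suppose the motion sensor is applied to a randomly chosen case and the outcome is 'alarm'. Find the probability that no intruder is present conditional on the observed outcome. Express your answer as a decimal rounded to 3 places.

Let H be the event that an intruder is present. P(H) = 0.2, so P(¬H) = 0.8. With E the 'alarm' result, P(E|H) = 0.86 and P(E|¬H) = 0.04.
P(E) = 0.86·0.2 + 0.04·0.8 = 0.17200 + 0.032000 = 0.20400.
By Bayes' theorem, P(H|E) = 0.17200 / 0.20400 = 0.843. Hence P(¬H|E) = 1 − 0.843 = 0.157.

P(¬H | E) ≈ 0.157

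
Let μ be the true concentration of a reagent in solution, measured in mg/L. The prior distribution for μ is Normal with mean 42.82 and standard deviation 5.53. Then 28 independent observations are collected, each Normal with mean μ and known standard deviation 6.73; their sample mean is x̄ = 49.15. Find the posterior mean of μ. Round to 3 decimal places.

Posterior mean ≈ 48.832

With known σ, the Normal prior is conjugate. Weight on the data is w = (n/σ²)/(n/σ² + 1/τ₀²) = 0.618198/(0.618198+0.0327001) = 0.94976.
Posterior mean = w·x̄ + (1−w)·μ₀ = 0.94976·49.15 + 0.050238·42.82 = 48.832.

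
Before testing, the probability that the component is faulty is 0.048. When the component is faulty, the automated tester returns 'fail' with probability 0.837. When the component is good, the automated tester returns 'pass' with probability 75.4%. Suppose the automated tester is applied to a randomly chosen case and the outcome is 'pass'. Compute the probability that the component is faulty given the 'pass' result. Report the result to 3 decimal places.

Write H for 'the component is faulty'. Prior odds H:¬H = 0.048/0.952 = 0.050420. For the 'pass' outcome, the likelihood ratio is 0.163/0.754 = 0.21618.
Posterior odds = 0.050420 × 0.21618 = 0.010900, so P(H|E) = 0.010900/(1+0.010900) = 0.011.

P(H | E) ≈ 0.011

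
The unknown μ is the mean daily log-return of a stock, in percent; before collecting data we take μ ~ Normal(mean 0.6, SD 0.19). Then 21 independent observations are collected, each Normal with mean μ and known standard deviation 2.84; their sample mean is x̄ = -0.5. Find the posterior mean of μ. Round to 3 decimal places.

Prior precision 1/τ₀² = 1/0.19² = 27.7008; data precision n/σ² = 21/2.84² = 2.60365.
Posterior precision = 27.7008 + 2.60365 = 30.3045.
Posterior mean = (27.7008·0.6 + 2.60365·-0.5) / 30.3045 = 0.505.

Posterior mean ≈ 0.505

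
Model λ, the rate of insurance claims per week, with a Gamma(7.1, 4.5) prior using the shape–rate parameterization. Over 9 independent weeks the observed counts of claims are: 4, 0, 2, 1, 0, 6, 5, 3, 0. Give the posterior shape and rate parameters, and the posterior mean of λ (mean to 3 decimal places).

Total count ∑xᵢ = 21 over n = 9 weeks.
Gamma is conjugate to the Poisson likelihood: posterior is Gamma(shape = 7.1+21 = 28.1, rate = 4.5+9 = 13.5).
Posterior mean = shape/rate = 28.1/13.5 = 2.081.

Posterior: Gamma(shape=28.1, rate=13.5); mean ≈ 2.081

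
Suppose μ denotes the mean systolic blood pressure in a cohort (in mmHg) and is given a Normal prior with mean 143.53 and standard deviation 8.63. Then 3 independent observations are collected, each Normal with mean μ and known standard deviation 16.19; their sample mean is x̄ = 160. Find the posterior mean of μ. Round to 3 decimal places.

Posterior mean ≈ 151.109

Prior precision 1/τ₀² = 1/8.63² = 0.0134270; data precision n/σ² = 3/16.19² = 0.0114453.
Posterior precision = 0.0134270 + 0.0114453 = 0.0248723.
Posterior mean = (0.0134270·143.53 + 0.0114453·160) / 0.0248723 = 151.109.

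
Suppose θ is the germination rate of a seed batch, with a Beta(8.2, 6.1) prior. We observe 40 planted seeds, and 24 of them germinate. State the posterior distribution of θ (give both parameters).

Posterior: Beta(32.2, 22.1)

The binomial likelihood is conjugate to the Beta prior: with 24 successes and 16 failures, the posterior is Beta(8.2+24, 6.1+16) = Beta(32.2, 22.1).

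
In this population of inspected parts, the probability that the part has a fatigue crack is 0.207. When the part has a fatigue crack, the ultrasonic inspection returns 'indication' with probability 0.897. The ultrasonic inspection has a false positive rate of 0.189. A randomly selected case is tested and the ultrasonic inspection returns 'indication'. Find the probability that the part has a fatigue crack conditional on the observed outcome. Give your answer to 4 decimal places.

Let H be the event that the part has a fatigue crack. P(H) = 0.207, so P(¬H) = 0.793. With E the 'indication' result, P(E|H) = 0.897 and P(E|¬H) = 0.189.
P(E) = 0.897·0.207 + 0.189·0.793 = 0.18568 + 0.14988 = 0.33556.
By Bayes' theorem, P(H|E) = 0.18568 / 0.33556 = 0.5533.

P(H | E) ≈ 0.5533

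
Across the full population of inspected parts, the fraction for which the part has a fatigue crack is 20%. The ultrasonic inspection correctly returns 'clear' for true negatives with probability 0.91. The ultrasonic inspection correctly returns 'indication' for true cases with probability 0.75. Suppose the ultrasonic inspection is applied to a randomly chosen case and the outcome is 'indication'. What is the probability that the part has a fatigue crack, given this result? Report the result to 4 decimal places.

Let H be the event that the part has a fatigue crack. P(H) = 0.2, so P(¬H) = 0.8. With E the 'indication' result, P(E|H) = 0.75 and P(E|¬H) = 0.09.
P(E) = 0.75·0.2 + 0.09·0.8 = 0.15000 + 0.072000 = 0.22200.
By Bayes' theorem, P(H|E) = 0.15000 / 0.22200 = 0.6757.

P(H | E) ≈ 0.6757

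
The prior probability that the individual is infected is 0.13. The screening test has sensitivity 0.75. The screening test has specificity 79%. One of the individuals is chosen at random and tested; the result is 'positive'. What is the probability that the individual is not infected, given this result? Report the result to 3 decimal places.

P(¬H | E) ≈ 0.652

Let H be the event that the individual is infected. P(H) = 0.13, so P(¬H) = 0.87. With E the 'positive' result, P(E|H) = 0.75 and P(E|¬H) = 0.21.
P(E) = 0.75·0.13 + 0.21·0.87 = 0.097500 + 0.18270 = 0.28020.
By Bayes' theorem, P(H|E) = 0.097500 / 0.28020 = 0.348. Hence P(¬H|E) = 1 − 0.348 = 0.652.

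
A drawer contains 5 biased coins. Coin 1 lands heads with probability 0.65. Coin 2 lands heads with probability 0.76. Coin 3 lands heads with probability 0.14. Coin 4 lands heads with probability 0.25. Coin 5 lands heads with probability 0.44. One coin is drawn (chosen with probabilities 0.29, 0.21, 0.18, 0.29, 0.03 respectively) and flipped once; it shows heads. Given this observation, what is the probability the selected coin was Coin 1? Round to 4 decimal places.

Posterior probability ≈ 0.4107

Tabulate prior·likelihood by source: [1] prior 0.29, lik 0.65, product 0.1885; [2] prior 0.21, lik 0.76, product 0.1596; [3] prior 0.18, lik 0.14, product 0.02520; [4] prior 0.29, lik 0.25, product 0.07250; [5] prior 0.03, lik 0.44, product 0.01320.
Normalizing constant = 0.45900; the posterior for Coin 1 is its product over the sum, 0.1885/0.45900 = 0.4107.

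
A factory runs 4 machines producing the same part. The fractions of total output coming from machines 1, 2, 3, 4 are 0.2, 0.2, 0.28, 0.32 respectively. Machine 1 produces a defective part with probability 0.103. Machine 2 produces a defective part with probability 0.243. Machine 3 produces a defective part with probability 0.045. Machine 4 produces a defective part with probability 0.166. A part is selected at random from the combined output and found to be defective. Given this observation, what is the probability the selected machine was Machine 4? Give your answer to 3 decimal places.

Tabulate prior·likelihood by source: [1] prior 0.2, lik 0.103, product 0.02060; [2] prior 0.2, lik 0.243, product 0.04860; [3] prior 0.28, lik 0.045, product 0.01260; [4] prior 0.32, lik 0.166, product 0.05312.
Normalizing constant = 0.13492; the posterior for Machine 4 is its product over the sum, 0.05312/0.13492 = 0.394.

Posterior probability ≈ 0.394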